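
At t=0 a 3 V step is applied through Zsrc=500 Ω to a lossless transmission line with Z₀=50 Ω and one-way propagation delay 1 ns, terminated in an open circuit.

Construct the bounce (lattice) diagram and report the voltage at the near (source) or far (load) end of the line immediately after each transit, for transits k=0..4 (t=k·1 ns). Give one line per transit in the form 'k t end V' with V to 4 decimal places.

Γ_L=1.000000, Γ_S=0.818182; launch V₁=3·50/550=0.272727
k=0 src: V=0.2727
k=1 load: inc=0.272727, refl=0.272727·1.000000=0.2727; V=0.000000+0.272727+0.272727=0.5455
k=2 src: inc=0.272727, refl=0.272727·0.818182=0.2231; V=0.272727+0.272727+0.223140=0.7686
k=3 load: inc=0.223140, refl=0.223140·1.000000=0.2231; V=0.545455+0.223140+0.223140=0.9917
k=4 src: inc=0.223140, refl=0.223140·0.818182=0.1826; V=0.768595+0.223140+0.182569=1.1743

0 0 source 0.2727
1 1 load 0.5455
2 2 source 0.7686
3 3 load 0.9917
4 4 source 1.1743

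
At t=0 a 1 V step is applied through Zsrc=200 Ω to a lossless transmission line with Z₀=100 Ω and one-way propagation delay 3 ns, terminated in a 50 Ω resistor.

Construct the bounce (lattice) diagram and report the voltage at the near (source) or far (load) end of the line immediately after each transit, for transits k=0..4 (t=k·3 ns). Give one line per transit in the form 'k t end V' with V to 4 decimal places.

Γ_L=-0.333333, Γ_S=0.333333; launch V₁=1·100/300=0.333333
k=0 src: V=0.3333
k=1 load: inc=0.333333, refl=0.333333·-0.333333=-0.1111; V=0.000000+0.333333+-0.111111=0.2222
k=2 src: inc=-0.111111, refl=-0.111111·0.333333=-0.0370; V=0.333333+-0.111111+-0.037037=0.1852
k=3 load: inc=-0.037037, refl=-0.037037·-0.333333=0.0123; V=0.222222+-0.037037+0.012346=0.1975
k=4 src: inc=0.012346, refl=0.012346·0.333333=0.0041; V=0.185185+0.012346+0.004115=0.2016

0 0 source 0.3333
1 3 load 0.2222
2 6 source 0.1852
3 9 load 0.1975
4 12 source 0.2016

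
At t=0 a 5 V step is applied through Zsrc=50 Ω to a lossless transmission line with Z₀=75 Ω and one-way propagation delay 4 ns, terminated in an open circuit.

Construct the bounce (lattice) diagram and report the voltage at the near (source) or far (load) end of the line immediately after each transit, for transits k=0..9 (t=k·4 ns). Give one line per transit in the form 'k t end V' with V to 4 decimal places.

0 0 source 3.0000
1 4 load 6.0000
2 8 source 5.4000
3 12 load 4.8000
4 16 source 4.9200
5 20 load 5.0400
6 24 source 5.0160
7 28 load 4.9920
8 32 source 4.9968
9 36 load 5.0016

Γ_L=1.000000, Γ_S=-0.200000; launch V₁=5·75/125=3.000000
k=0 src: V=3.0000
k=1 load: inc=3.000000, refl=3.000000·1.000000=3.0000; V=0.000000+3.000000+3.000000=6.0000
k=2 src: inc=3.000000, refl=3.000000·-0.200000=-0.6000; V=3.000000+3.000000+-0.600000=5.4000
k=3 load: inc=-0.600000, refl=-0.600000·1.000000=-0.6000; V=6.000000+-0.600000+-0.600000=4.8000
k=4 src: inc=-0.600000, refl=-0.600000·-0.200000=0.1200; V=5.400000+-0.600000+0.120000=4.9200
k=5 load: inc=0.120000, refl=0.120000·1.000000=0.1200; V=4.800000+0.120000+0.120000=5.0400
k=6 src: inc=0.120000, refl=0.120000·-0.200000=-0.0240; V=4.920000+0.120000+-0.024000=5.0160
k=7 load: inc=-0.024000, refl=-0.024000·1.000000=-0.0240; V=5.040000+-0.024000+-0.024000=4.9920
k=8 src: inc=-0.024000, refl=-0.024000·-0.200000=0.0048; V=5.016000+-0.024000+0.004800=4.9968
k=9 load: inc=0.004800, refl=0.004800·1.000000=0.0048; V=4.992000+0.004800+0.004800=5.0016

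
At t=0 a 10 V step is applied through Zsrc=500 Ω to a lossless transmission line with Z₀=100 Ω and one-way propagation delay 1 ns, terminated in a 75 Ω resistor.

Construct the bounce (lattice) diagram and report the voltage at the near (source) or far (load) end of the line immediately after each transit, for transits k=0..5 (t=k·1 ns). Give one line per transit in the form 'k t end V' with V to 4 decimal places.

Γ_L=-0.142857, Γ_S=0.666667; launch V₁=10·100/600=1.666667
k=0 src: V=1.6667
k=1 load: inc=1.666667, refl=1.666667·-0.142857=-0.2381; V=0.000000+1.666667+-0.238095=1.4286
k=2 src: inc=-0.238095, refl=-0.238095·0.666667=-0.1587; V=1.666667+-0.238095+-0.158730=1.2698
k=3 load: inc=-0.158730, refl=-0.158730·-0.142857=0.0227; V=1.428571+-0.158730+0.022676=1.2925
k=4 src: inc=0.022676, refl=0.022676·0.666667=0.0151; V=1.269841+0.022676+0.015117=1.3076
k=5 load: inc=0.015117, refl=0.015117·-0.142857=-0.0022; V=1.292517+0.015117+-0.002160=1.3055

0 0 source 1.6667
1 1 load 1.4286
2 2 source 1.2698
3 3 load 1.2925
4 4 source 1.3076
5 5 load 1.3055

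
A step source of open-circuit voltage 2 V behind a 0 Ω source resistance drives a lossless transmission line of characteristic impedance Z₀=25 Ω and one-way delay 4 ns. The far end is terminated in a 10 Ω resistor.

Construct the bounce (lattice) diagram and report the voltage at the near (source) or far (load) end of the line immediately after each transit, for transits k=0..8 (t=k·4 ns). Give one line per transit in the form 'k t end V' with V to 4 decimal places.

Γ_L=-0.428571, Γ_S=-1.000000; launch V₁=2·25/25=2.000000
k=0 src: V=2.0000
k=1 load: inc=2.000000, refl=2.000000·-0.428571=-0.8571; V=0.000000+2.000000+-0.857143=1.1429
k=2 src: inc=-0.857143, refl=-0.857143·-1.000000=0.8571; V=2.000000+-0.857143+0.857143=2.0000
k=3 load: inc=0.857143, refl=0.857143·-0.428571=-0.3673; V=1.142857+0.857143+-0.367347=1.6327
k=4 src: inc=-0.367347, refl=-0.367347·-1.000000=0.3673; V=2.000000+-0.367347+0.367347=2.0000
k=5 load: inc=0.367347, refl=0.367347·-0.428571=-0.1574; V=1.632653+0.367347+-0.157434=1.8426
k=6 src: inc=-0.157434, refl=-0.157434·-1.000000=0.1574; V=2.000000+-0.157434+0.157434=2.0000
k=7 load: inc=0.157434, refl=0.157434·-0.428571=-0.0675; V=1.842566+0.157434+-0.067472=1.9325
k=8 src: inc=-0.067472, refl=-0.067472·-1.000000=0.0675; V=2.000000+-0.067472+0.067472=2.0000

0 0 source 2.0000
1 4 load 1.1429
2 8 source 2.0000
3 12 load 1.6327
4 16 source 2.0000
5 20 load 1.8426
6 24 source 2.0000
7 28 load 1.9325
8 32 source 2.0000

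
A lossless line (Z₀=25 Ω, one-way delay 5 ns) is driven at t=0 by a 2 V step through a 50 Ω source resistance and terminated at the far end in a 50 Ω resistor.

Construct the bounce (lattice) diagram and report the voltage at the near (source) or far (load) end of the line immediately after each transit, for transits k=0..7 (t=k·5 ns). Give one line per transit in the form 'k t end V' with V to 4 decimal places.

0 0 source 0.6667
1 5 load 0.8889
2 10 source 0.9630
3 15 load 0.9877
4 20 source 0.9959
5 25 load 0.9986
6 30 source 0.9995
7 35 load 0.9998

Γ_L=0.333333, Γ_S=0.333333; launch V₁=2·25/75=0.666667
k=0 src: V=0.6667
k=1 load: inc=0.666667, refl=0.666667·0.333333=0.2222; V=0.000000+0.666667+0.222222=0.8889
k=2 src: inc=0.222222, refl=0.222222·0.333333=0.0741; V=0.666667+0.222222+0.074074=0.9630
k=3 load: inc=0.074074, refl=0.074074·0.333333=0.0247; V=0.888889+0.074074+0.024691=0.9877
k=4 src: inc=0.024691, refl=0.024691·0.333333=0.0082; V=0.962963+0.024691+0.008230=0.9959
k=5 load: inc=0.008230, refl=0.008230·0.333333=0.0027; V=0.987654+0.008230+0.002743=0.9986
k=6 src: inc=0.002743, refl=0.002743·0.333333=0.0009; V=0.995885+0.002743+0.000914=0.9995
k=7 load: inc=0.000914, refl=0.000914·0.333333=0.0003; V=0.998628+0.000914+0.000305=0.9998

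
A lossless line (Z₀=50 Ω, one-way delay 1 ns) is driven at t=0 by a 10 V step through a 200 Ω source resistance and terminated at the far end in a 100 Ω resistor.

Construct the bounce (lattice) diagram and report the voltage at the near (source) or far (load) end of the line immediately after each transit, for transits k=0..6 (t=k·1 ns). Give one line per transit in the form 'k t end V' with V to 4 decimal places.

Γ_L=0.333333, Γ_S=0.600000; launch V₁=10·50/250=2.000000
k=0 src: V=2.0000
k=1 load: inc=2.000000, refl=2.000000·0.333333=0.6667; V=0.000000+2.000000+0.666667=2.6667
k=2 src: inc=0.666667, refl=0.666667·0.600000=0.4000; V=2.000000+0.666667+0.400000=3.0667
k=3 load: inc=0.400000, refl=0.400000·0.333333=0.1333; V=2.666667+0.400000+0.133333=3.2000
k=4 src: inc=0.133333, refl=0.133333·0.600000=0.0800; V=3.066667+0.133333+0.080000=3.2800
k=5 load: inc=0.080000, refl=0.080000·0.333333=0.0267; V=3.200000+0.080000+0.026667=3.3067
k=6 src: inc=0.026667, refl=0.026667·0.600000=0.0160; V=3.280000+0.026667+0.016000=3.3227

0 0 source 2.0000
1 1 load 2.6667
2 2 source 3.0667
3 3 load 3.2000
4 4 source 3.2800
5 5 load 3.3067
6 6 source 3.3227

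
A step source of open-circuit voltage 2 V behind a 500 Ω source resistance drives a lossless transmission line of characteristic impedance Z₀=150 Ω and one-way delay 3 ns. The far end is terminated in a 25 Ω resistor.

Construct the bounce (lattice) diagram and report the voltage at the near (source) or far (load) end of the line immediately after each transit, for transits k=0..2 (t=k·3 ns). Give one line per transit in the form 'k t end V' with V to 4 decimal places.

0 0 source 0.4615
1 3 load 0.1319
2 6 source -0.0456

Γ_L=-0.714286, Γ_S=0.538462; launch V₁=2·150/650=0.461538
k=0 src: V=0.4615
k=1 load: inc=0.461538, refl=0.461538·-0.714286=-0.3297; V=0.000000+0.461538+-0.329670=0.1319
k=2 src: inc=-0.329670, refl=-0.329670·0.538462=-0.1775; V=0.461538+-0.329670+-0.177515=-0.0456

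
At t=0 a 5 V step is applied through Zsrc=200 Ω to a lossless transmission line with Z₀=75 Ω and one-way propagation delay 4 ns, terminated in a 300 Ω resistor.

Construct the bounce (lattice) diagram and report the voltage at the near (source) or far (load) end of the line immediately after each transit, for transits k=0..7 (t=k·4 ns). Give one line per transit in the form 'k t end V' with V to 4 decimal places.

0 0 source 1.3636
1 4 load 2.1818
2 8 source 2.5537
3 12 load 2.7769
4 16 source 2.8783
5 20 load 2.9391
6 24 source 2.9668
7 28 load 2.9834

Γ_L=0.600000, Γ_S=0.454545; launch V₁=5·75/275=1.363636
k=0 src: V=1.3636
k=1 load: inc=1.363636, refl=1.363636·0.600000=0.8182; V=0.000000+1.363636+0.818182=2.1818
k=2 src: inc=0.818182, refl=0.818182·0.454545=0.3719; V=1.363636+0.818182+0.371901=2.5537
k=3 load: inc=0.371901, refl=0.371901·0.600000=0.2231; V=2.181818+0.371901+0.223140=2.7769
k=4 src: inc=0.223140, refl=0.223140·0.454545=0.1014; V=2.553719+0.223140+0.101427=2.8783
k=5 load: inc=0.101427, refl=0.101427·0.600000=0.0609; V=2.776860+0.101427+0.060856=2.9391
k=6 src: inc=0.060856, refl=0.060856·0.454545=0.0277; V=2.878287+0.060856+0.027662=2.9668
k=7 load: inc=0.027662, refl=0.027662·0.600000=0.0166; V=2.939144+0.027662+0.016597=2.9834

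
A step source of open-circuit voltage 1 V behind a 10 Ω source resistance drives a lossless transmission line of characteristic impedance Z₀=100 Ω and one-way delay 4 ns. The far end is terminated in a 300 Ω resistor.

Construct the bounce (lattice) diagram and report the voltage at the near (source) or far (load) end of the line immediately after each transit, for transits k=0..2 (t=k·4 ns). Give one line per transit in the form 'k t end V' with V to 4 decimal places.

0 0 source 0.9091
1 4 load 1.3636
2 8 source 0.9917

Γ_L=0.500000, Γ_S=-0.818182; launch V₁=1·100/110=0.909091
k=0 src: V=0.9091
k=1 load: inc=0.909091, refl=0.909091·0.500000=0.4545; V=0.000000+0.909091+0.454545=1.3636
k=2 src: inc=0.454545, refl=0.454545·-0.818182=-0.3719; V=0.909091+0.454545+-0.371901=0.9917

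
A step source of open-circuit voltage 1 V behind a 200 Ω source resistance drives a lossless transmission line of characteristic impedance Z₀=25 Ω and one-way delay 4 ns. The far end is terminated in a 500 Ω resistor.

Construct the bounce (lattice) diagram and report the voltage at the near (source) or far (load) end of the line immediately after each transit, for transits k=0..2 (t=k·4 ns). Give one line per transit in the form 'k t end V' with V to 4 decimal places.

Γ_L=0.904762, Γ_S=0.777778; launch V₁=1·25/225=0.111111
k=0 src: V=0.1111
k=1 load: inc=0.111111, refl=0.111111·0.904762=0.1005; V=0.000000+0.111111+0.100529=0.2116
k=2 src: inc=0.100529, refl=0.100529·0.777778=0.0782; V=0.111111+0.100529+0.078189=0.2898

0 0 source 0.1111
1 4 load 0.2116
2 8 source 0.2898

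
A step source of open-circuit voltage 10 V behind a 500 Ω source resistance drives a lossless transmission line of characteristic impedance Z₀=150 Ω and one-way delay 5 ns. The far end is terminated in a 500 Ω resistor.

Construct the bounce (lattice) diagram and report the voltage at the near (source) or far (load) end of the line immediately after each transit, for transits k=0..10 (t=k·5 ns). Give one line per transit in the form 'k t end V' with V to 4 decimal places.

0 0 source 2.3077
1 5 load 3.5503
2 10 source 4.2194
3 15 load 4.5797
4 20 source 4.7737
5 25 load 4.8781
6 30 source 4.9344
7 35 load 4.9647
8 40 source 4.9810
9 45 load 4.9898
10 50 source 4.9945

Γ_L=0.538462, Γ_S=0.538462; launch V₁=10·150/650=2.307692
k=0 src: V=2.3077
k=1 load: inc=2.307692, refl=2.307692·0.538462=1.2426; V=0.000000+2.307692+1.242604=3.5503
k=2 src: inc=1.242604, refl=1.242604·0.538462=0.6691; V=2.307692+1.242604+0.669094=4.2194
k=3 load: inc=0.669094, refl=0.669094·0.538462=0.3603; V=3.550296+0.669094+0.360282=4.5797
k=4 src: inc=0.360282, refl=0.360282·0.538462=0.1940; V=4.219390+0.360282+0.193998=4.7737
k=5 load: inc=0.193998, refl=0.193998·0.538462=0.1045; V=4.579672+0.193998+0.104460=4.8781
k=6 src: inc=0.104460, refl=0.104460·0.538462=0.0562; V=4.773669+0.104460+0.056248=4.9344
k=7 load: inc=0.056248, refl=0.056248·0.538462=0.0303; V=4.878130+0.056248+0.030287=4.9647
k=8 src: inc=0.030287, refl=0.030287·0.538462=0.0163; V=4.934377+0.030287+0.016309=4.9810
k=9 load: inc=0.016309, refl=0.016309·0.538462=0.0088; V=4.964665+0.016309+0.008782=4.9898
k=10 src: inc=0.008782, refl=0.008782·0.538462=0.0047; V=4.980973+0.008782+0.004729=4.9945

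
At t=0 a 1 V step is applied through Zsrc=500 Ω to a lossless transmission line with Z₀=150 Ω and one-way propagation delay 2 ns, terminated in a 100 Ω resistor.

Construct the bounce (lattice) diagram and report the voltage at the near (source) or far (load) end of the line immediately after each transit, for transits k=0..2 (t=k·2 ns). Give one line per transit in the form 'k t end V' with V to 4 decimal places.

0 0 source 0.2308
1 2 load 0.1846
2 4 source 0.1598

Γ_L=-0.200000, Γ_S=0.538462; launch V₁=1·150/650=0.230769
k=0 src: V=0.2308
k=1 load: inc=0.230769, refl=0.230769·-0.200000=-0.0462; V=0.000000+0.230769+-0.046154=0.1846
k=2 src: inc=-0.046154, refl=-0.046154·0.538462=-0.0249; V=0.230769+-0.046154+-0.024852=0.1598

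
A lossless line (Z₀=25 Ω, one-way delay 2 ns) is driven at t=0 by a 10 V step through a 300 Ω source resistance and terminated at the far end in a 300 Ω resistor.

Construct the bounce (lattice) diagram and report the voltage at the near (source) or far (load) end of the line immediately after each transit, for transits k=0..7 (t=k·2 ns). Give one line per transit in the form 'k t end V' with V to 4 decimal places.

Γ_L=0.846154, Γ_S=0.846154; launch V₁=10·25/325=0.769231
k=0 src: V=0.7692
k=1 load: inc=0.769231, refl=0.769231·0.846154=0.6509; V=0.000000+0.769231+0.650888=1.4201
k=2 src: inc=0.650888, refl=0.650888·0.846154=0.5508; V=0.769231+0.650888+0.550751=1.9709
k=3 load: inc=0.550751, refl=0.550751·0.846154=0.4660; V=1.420118+0.550751+0.466020=2.4369
k=4 src: inc=0.466020, refl=0.466020·0.846154=0.3943; V=1.970869+0.466020+0.394325=2.8312
k=5 load: inc=0.394325, refl=0.394325·0.846154=0.3337; V=2.436889+0.394325+0.333659=3.1649
k=6 src: inc=0.333659, refl=0.333659·0.846154=0.2823; V=2.831214+0.333659+0.282327=3.4472
k=7 load: inc=0.282327, refl=0.282327·0.846154=0.2389; V=3.164874+0.282327+0.238892=3.6861

0 0 source 0.7692
1 2 load 1.4201
2 4 source 1.9709
3 6 load 2.4369
4 8 source 2.8312
5 10 load 3.1649
6 12 source 3.4472
7 14 load 3.6861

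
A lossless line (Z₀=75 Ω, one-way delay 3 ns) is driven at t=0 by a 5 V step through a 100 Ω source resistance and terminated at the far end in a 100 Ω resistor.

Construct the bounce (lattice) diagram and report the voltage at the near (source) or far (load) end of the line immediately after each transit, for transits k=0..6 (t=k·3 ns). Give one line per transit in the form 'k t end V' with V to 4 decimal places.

Γ_L=0.142857, Γ_S=0.142857; launch V₁=5·75/175=2.142857
k=0 src: V=2.1429
k=1 load: inc=2.142857, refl=2.142857·0.142857=0.3061; V=0.000000+2.142857+0.306122=2.4490
k=2 src: inc=0.306122, refl=0.306122·0.142857=0.0437; V=2.142857+0.306122+0.043732=2.4927
k=3 load: inc=0.043732, refl=0.043732·0.142857=0.0062; V=2.448980+0.043732+0.006247=2.4990
k=4 src: inc=0.006247, refl=0.006247·0.142857=0.0009; V=2.492711+0.006247+0.000892=2.4999
k=5 load: inc=0.000892, refl=0.000892·0.142857=0.0001; V=2.498959+0.000892+0.000127=2.5000
k=6 src: inc=0.000127, refl=0.000127·0.142857=0.0000; V=2.499851+0.000127+0.000018=2.5000

0 0 source 2.1429
1 3 load 2.4490
2 6 source 2.4927
3 9 load 2.4990
4 12 source 2.4999
5 15 load 2.5000
6 18 source 2.5000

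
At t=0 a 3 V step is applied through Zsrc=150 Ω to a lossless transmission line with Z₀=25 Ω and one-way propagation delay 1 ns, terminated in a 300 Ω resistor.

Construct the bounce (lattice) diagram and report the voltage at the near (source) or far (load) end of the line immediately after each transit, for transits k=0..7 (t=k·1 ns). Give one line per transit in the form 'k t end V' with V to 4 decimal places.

0 0 source 0.4286
1 1 load 0.7912
2 2 source 1.0502
3 3 load 1.2694
4 4 source 1.4260
5 5 load 1.5584
6 6 source 1.6531
7 7 load 1.7331

Γ_L=0.846154, Γ_S=0.714286; launch V₁=3·25/175=0.428571
k=0 src: V=0.4286
k=1 load: inc=0.428571, refl=0.428571·0.846154=0.3626; V=0.000000+0.428571+0.362637=0.7912
k=2 src: inc=0.362637, refl=0.362637·0.714286=0.2590; V=0.428571+0.362637+0.259027=1.0502
k=3 load: inc=0.259027, refl=0.259027·0.846154=0.2192; V=0.791209+0.259027+0.219176=1.2694
k=4 src: inc=0.219176, refl=0.219176·0.714286=0.1566; V=1.050235+0.219176+0.156555=1.4260
k=5 load: inc=0.156555, refl=0.156555·0.846154=0.1325; V=1.269412+0.156555+0.132469=1.5584
k=6 src: inc=0.132469, refl=0.132469·0.714286=0.0946; V=1.425966+0.132469+0.094621=1.6531
k=7 load: inc=0.094621, refl=0.094621·0.846154=0.0801; V=1.558436+0.094621+0.080064=1.7331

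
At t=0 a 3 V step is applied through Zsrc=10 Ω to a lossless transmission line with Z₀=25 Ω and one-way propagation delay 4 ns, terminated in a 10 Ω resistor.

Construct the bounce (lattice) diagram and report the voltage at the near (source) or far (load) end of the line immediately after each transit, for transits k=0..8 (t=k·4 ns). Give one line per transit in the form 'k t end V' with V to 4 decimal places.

Γ_L=-0.428571, Γ_S=-0.428571; launch V₁=3·25/35=2.142857
k=0 src: V=2.1429
k=1 load: inc=2.142857, refl=2.142857·-0.428571=-0.9184; V=0.000000+2.142857+-0.918367=1.2245
k=2 src: inc=-0.918367, refl=-0.918367·-0.428571=0.3936; V=2.142857+-0.918367+0.393586=1.6181
k=3 load: inc=0.393586, refl=0.393586·-0.428571=-0.1687; V=1.224490+0.393586+-0.168680=1.4494
k=4 src: inc=-0.168680, refl=-0.168680·-0.428571=0.0723; V=1.618076+-0.168680+0.072291=1.5217
k=5 load: inc=0.072291, refl=0.072291·-0.428571=-0.0310; V=1.449396+0.072291+-0.030982=1.4907
k=6 src: inc=-0.030982, refl=-0.030982·-0.428571=0.0133; V=1.521687+-0.030982+0.013278=1.5040
k=7 load: inc=0.013278, refl=0.013278·-0.428571=-0.0057; V=1.490705+0.013278+-0.005691=1.4983
k=8 src: inc=-0.005691, refl=-0.005691·-0.428571=0.0024; V=1.503983+-0.005691+0.002439=1.5007

0 0 source 2.1429
1 4 load 1.2245
2 8 source 1.6181
3 12 load 1.4494
4 16 source 1.5217
5 20 load 1.4907
6 24 source 1.5040
7 28 load 1.4983
8 32 source 1.5007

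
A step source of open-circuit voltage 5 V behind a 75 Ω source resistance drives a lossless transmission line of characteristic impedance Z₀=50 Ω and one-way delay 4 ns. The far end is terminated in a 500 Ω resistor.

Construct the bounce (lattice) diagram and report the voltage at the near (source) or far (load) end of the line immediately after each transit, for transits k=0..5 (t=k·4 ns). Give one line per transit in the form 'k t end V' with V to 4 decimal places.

0 0 source 2.0000
1 4 load 3.6364
2 8 source 3.9636
3 12 load 4.2314
4 16 source 4.2850
5 20 load 4.3288

Γ_L=0.818182, Γ_S=0.200000; launch V₁=5·50/125=2.000000
k=0 src: V=2.0000
k=1 load: inc=2.000000, refl=2.000000·0.818182=1.6364; V=0.000000+2.000000+1.636364=3.6364
k=2 src: inc=1.636364, refl=1.636364·0.200000=0.3273; V=2.000000+1.636364+0.327273=3.9636
k=3 load: inc=0.327273, refl=0.327273·0.818182=0.2678; V=3.636364+0.327273+0.267769=4.2314
k=4 src: inc=0.267769, refl=0.267769·0.200000=0.0536; V=3.963636+0.267769+0.053554=4.2850
k=5 load: inc=0.053554, refl=0.053554·0.818182=0.0438; V=4.231405+0.053554+0.043817=4.3288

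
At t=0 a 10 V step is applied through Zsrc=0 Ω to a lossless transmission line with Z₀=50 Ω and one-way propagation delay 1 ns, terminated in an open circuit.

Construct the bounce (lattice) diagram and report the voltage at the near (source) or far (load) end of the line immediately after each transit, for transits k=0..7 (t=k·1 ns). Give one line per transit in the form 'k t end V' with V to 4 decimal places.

Γ_L=1.000000, Γ_S=-1.000000; launch V₁=10·50/50=10.000000
k=0 src: V=10.0000
k=1 load: inc=10.000000, refl=10.000000·1.000000=10.0000; V=0.000000+10.000000+10.000000=20.0000
k=2 src: inc=10.000000, refl=10.000000·-1.000000=-10.0000; V=10.000000+10.000000+-10.000000=10.0000
k=3 load: inc=-10.000000, refl=-10.000000·1.000000=-10.0000; V=20.000000+-10.000000+-10.000000=0.0000
k=4 src: inc=-10.000000, refl=-10.000000·-1.000000=10.0000; V=10.000000+-10.000000+10.000000=10.0000
k=5 load: inc=10.000000, refl=10.000000·1.000000=10.0000; V=0.000000+10.000000+10.000000=20.0000
k=6 src: inc=10.000000, refl=10.000000·-1.000000=-10.0000; V=10.000000+10.000000+-10.000000=10.0000
k=7 load: inc=-10.000000, refl=-10.000000·1.000000=-10.0000; V=20.000000+-10.000000+-10.000000=0.0000

0 0 source 10.0000
1 1 load 20.0000
2 2 source 10.0000
3 3 load 0.0000
4 4 source 10.0000
5 5 load 20.0000
6 6 source 10.0000
7 7 load 0.0000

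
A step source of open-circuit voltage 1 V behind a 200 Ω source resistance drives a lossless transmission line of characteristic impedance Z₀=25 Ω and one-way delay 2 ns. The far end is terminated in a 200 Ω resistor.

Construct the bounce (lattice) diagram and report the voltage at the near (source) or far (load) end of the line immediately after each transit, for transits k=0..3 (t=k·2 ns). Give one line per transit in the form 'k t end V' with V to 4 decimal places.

Γ_L=0.777778, Γ_S=0.777778; launch V₁=1·25/225=0.111111
k=0 src: V=0.1111
k=1 load: inc=0.111111, refl=0.111111·0.777778=0.0864; V=0.000000+0.111111+0.086420=0.1975
k=2 src: inc=0.086420, refl=0.086420·0.777778=0.0672; V=0.111111+0.086420+0.067215=0.2647
k=3 load: inc=0.067215, refl=0.067215·0.777778=0.0523; V=0.197531+0.067215+0.052279=0.3170

0 0 source 0.1111
1 2 load 0.1975
2 4 source 0.2647
3 6 load 0.3170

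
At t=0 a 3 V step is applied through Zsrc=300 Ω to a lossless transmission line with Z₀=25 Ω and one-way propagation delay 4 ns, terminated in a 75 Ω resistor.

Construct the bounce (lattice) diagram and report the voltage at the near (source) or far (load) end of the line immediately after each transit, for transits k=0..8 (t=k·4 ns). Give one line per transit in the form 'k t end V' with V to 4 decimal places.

0 0 source 0.2308
1 4 load 0.3462
2 8 source 0.4438
3 12 load 0.4926
4 16 source 0.5339
5 20 load 0.5546
6 24 source 0.5720
7 28 load 0.5808
8 32 source 0.5882

Γ_L=0.500000, Γ_S=0.846154; launch V₁=3·25/325=0.230769
k=0 src: V=0.2308
k=1 load: inc=0.230769, refl=0.230769·0.500000=0.1154; V=0.000000+0.230769+0.115385=0.3462
k=2 src: inc=0.115385, refl=0.115385·0.846154=0.0976; V=0.230769+0.115385+0.097633=0.4438
k=3 load: inc=0.097633, refl=0.097633·0.500000=0.0488; V=0.346154+0.097633+0.048817=0.4926
k=4 src: inc=0.048817, refl=0.048817·0.846154=0.0413; V=0.443787+0.048817+0.041306=0.5339
k=5 load: inc=0.041306, refl=0.041306·0.500000=0.0207; V=0.492604+0.041306+0.020653=0.5546
k=6 src: inc=0.020653, refl=0.020653·0.846154=0.0175; V=0.533910+0.020653+0.017476=0.5720
k=7 load: inc=0.017476, refl=0.017476·0.500000=0.0087; V=0.554563+0.017476+0.008738=0.5808
k=8 src: inc=0.008738, refl=0.008738·0.846154=0.0074; V=0.572039+0.008738+0.007394=0.5882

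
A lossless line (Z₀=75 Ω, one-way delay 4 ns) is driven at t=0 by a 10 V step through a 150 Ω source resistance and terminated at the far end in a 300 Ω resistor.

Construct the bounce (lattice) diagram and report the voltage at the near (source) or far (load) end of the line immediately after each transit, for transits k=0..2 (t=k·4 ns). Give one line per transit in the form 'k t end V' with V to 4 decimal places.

0 0 source 3.3333
1 4 load 5.3333
2 8 source 6.0000

Γ_L=0.600000, Γ_S=0.333333; launch V₁=10·75/225=3.333333
k=0 src: V=3.3333
k=1 load: inc=3.333333, refl=3.333333·0.600000=2.0000; V=0.000000+3.333333+2.000000=5.3333
k=2 src: inc=2.000000, refl=2.000000·0.333333=0.6667; V=3.333333+2.000000+0.666667=6.0000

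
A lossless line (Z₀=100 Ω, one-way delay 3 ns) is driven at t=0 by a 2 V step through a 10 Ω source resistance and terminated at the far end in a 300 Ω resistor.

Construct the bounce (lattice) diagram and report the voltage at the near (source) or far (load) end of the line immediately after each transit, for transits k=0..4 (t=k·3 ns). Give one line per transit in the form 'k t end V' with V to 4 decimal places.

Γ_L=0.500000, Γ_S=-0.818182; launch V₁=2·100/110=1.818182
k=0 src: V=1.8182
k=1 load: inc=1.818182, refl=1.818182·0.500000=0.9091; V=0.000000+1.818182+0.909091=2.7273
k=2 src: inc=0.909091, refl=0.909091·-0.818182=-0.7438; V=1.818182+0.909091+-0.743802=1.9835
k=3 load: inc=-0.743802, refl=-0.743802·0.500000=-0.3719; V=2.727273+-0.743802+-0.371901=1.6116
k=4 src: inc=-0.371901, refl=-0.371901·-0.818182=0.3043; V=1.983471+-0.371901+0.304282=1.9159

0 0 source 1.8182
1 3 load 2.7273
2 6 source 1.9835
3 9 load 1.6116
4 12 source 1.9159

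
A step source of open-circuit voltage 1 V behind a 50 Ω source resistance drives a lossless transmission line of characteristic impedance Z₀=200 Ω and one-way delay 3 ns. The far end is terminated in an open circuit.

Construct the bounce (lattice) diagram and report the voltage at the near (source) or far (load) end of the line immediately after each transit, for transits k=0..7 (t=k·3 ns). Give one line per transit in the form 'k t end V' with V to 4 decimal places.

0 0 source 0.8000
1 3 load 1.6000
2 6 source 1.1200
3 9 load 0.6400
4 12 source 0.9280
5 15 load 1.2160
6 18 source 1.0432
7 21 load 0.8704

Γ_L=1.000000, Γ_S=-0.600000; launch V₁=1·200/250=0.800000
k=0 src: V=0.8000
k=1 load: inc=0.800000, refl=0.800000·1.000000=0.8000; V=0.000000+0.800000+0.800000=1.6000
k=2 src: inc=0.800000, refl=0.800000·-0.600000=-0.4800; V=0.800000+0.800000+-0.480000=1.1200
k=3 load: inc=-0.480000, refl=-0.480000·1.000000=-0.4800; V=1.600000+-0.480000+-0.480000=0.6400
k=4 src: inc=-0.480000, refl=-0.480000·-0.600000=0.2880; V=1.120000+-0.480000+0.288000=0.9280
k=5 load: inc=0.288000, refl=0.288000·1.000000=0.2880; V=0.640000+0.288000+0.288000=1.2160
k=6 src: inc=0.288000, refl=0.288000·-0.600000=-0.1728; V=0.928000+0.288000+-0.172800=1.0432
k=7 load: inc=-0.172800, refl=-0.172800·1.000000=-0.1728; V=1.216000+-0.172800+-0.172800=0.8704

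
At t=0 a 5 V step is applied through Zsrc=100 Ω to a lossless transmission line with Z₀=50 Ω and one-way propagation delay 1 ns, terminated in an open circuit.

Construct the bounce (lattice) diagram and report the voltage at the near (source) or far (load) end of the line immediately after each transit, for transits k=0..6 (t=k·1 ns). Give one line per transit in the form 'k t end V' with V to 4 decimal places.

Γ_L=1.000000, Γ_S=0.333333; launch V₁=5·50/150=1.666667
k=0 src: V=1.6667
k=1 load: inc=1.666667, refl=1.666667·1.000000=1.6667; V=0.000000+1.666667+1.666667=3.3333
k=2 src: inc=1.666667, refl=1.666667·0.333333=0.5556; V=1.666667+1.666667+0.555556=3.8889
k=3 load: inc=0.555556, refl=0.555556·1.000000=0.5556; V=3.333333+0.555556+0.555556=4.4444
k=4 src: inc=0.555556, refl=0.555556·0.333333=0.1852; V=3.888889+0.555556+0.185185=4.6296
k=5 load: inc=0.185185, refl=0.185185·1.000000=0.1852; V=4.444444+0.185185+0.185185=4.8148
k=6 src: inc=0.185185, refl=0.185185·0.333333=0.0617; V=4.629630+0.185185+0.061728=4.8765

0 0 source 1.6667
1 1 load 3.3333
2 2 source 3.8889
3 3 load 4.4444
4 4 source 4.6296
5 5 load 4.8148
6 6 source 4.8765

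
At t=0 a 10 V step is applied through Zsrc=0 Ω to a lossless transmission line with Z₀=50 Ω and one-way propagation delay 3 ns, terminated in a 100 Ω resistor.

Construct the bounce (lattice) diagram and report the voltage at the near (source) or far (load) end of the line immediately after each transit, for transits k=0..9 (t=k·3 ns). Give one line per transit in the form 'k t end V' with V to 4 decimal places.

Γ_L=0.333333, Γ_S=-1.000000; launch V₁=10·50/50=10.000000
k=0 src: V=10.0000
k=1 load: inc=10.000000, refl=10.000000·0.333333=3.3333; V=0.000000+10.000000+3.333333=13.3333
k=2 src: inc=3.333333, refl=3.333333·-1.000000=-3.3333; V=10.000000+3.333333+-3.333333=10.0000
k=3 load: inc=-3.333333, refl=-3.333333·0.333333=-1.1111; V=13.333333+-3.333333+-1.111111=8.8889
k=4 src: inc=-1.111111, refl=-1.111111·-1.000000=1.1111; V=10.000000+-1.111111+1.111111=10.0000
k=5 load: inc=1.111111, refl=1.111111·0.333333=0.3704; V=8.888889+1.111111+0.370370=10.3704
k=6 src: inc=0.370370, refl=0.370370·-1.000000=-0.3704; V=10.000000+0.370370+-0.370370=10.0000
k=7 load: inc=-0.370370, refl=-0.370370·0.333333=-0.1235; V=10.370370+-0.370370+-0.123457=9.8765
k=8 src: inc=-0.123457, refl=-0.123457·-1.000000=0.1235; V=10.000000+-0.123457+0.123457=10.0000
k=9 load: inc=0.123457, refl=0.123457·0.333333=0.0412; V=9.876543+0.123457+0.041152=10.0412

0 0 source 10.0000
1 3 load 13.3333
2 6 source 10.0000
3 9 load 8.8889
4 12 source 10.0000
5 15 load 10.3704
6 18 source 10.0000
7 21 load 9.8765
8 24 source 10.0000
9 27 load 10.0412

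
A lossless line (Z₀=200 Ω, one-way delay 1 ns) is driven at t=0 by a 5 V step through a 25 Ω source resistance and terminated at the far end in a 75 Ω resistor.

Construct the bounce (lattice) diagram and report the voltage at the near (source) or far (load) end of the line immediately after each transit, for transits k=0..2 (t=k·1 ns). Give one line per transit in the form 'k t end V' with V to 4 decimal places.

0 0 source 4.4444
1 1 load 2.4242
2 2 source 3.9955

Γ_L=-0.454545, Γ_S=-0.777778; launch V₁=5·200/225=4.444444
k=0 src: V=4.4444
k=1 load: inc=4.444444, refl=4.444444·-0.454545=-2.0202; V=0.000000+4.444444+-2.020202=2.4242
k=2 src: inc=-2.020202, refl=-2.020202·-0.777778=1.5713; V=4.444444+-2.020202+1.571268=3.9955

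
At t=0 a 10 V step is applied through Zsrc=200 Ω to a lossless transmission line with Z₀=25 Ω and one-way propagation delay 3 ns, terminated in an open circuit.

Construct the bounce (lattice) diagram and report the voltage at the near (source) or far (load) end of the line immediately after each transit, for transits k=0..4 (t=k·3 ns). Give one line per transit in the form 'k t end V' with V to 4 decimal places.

Γ_L=1.000000, Γ_S=0.777778; launch V₁=10·25/225=1.111111
k=0 src: V=1.1111
k=1 load: inc=1.111111, refl=1.111111·1.000000=1.1111; V=0.000000+1.111111+1.111111=2.2222
k=2 src: inc=1.111111, refl=1.111111·0.777778=0.8642; V=1.111111+1.111111+0.864198=3.0864
k=3 load: inc=0.864198, refl=0.864198·1.000000=0.8642; V=2.222222+0.864198+0.864198=3.9506
k=4 src: inc=0.864198, refl=0.864198·0.777778=0.6722; V=3.086420+0.864198+0.672154=4.6228

0 0 source 1.1111
1 3 load 2.2222
2 6 source 3.0864
3 9 load 3.9506
4 12 source 4.6228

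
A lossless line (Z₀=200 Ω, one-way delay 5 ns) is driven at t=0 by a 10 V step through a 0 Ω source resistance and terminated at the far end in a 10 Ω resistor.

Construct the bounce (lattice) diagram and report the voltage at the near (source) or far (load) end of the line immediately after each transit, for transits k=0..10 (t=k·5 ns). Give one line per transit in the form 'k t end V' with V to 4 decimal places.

Γ_L=-0.904762, Γ_S=-1.000000; launch V₁=10·200/200=10.000000
k=0 src: V=10.0000
k=1 load: inc=10.000000, refl=10.000000·-0.904762=-9.0476; V=0.000000+10.000000+-9.047619=0.9524
k=2 src: inc=-9.047619, refl=-9.047619·-1.000000=9.0476; V=10.000000+-9.047619+9.047619=10.0000
k=3 load: inc=9.047619, refl=9.047619·-0.904762=-8.1859; V=0.952381+9.047619+-8.185941=1.8141
k=4 src: inc=-8.185941, refl=-8.185941·-1.000000=8.1859; V=10.000000+-8.185941+8.185941=10.0000
k=5 load: inc=8.185941, refl=8.185941·-0.904762=-7.4063; V=1.814059+8.185941+-7.406328=2.5937
k=6 src: inc=-7.406328, refl=-7.406328·-1.000000=7.4063; V=10.000000+-7.406328+7.406328=10.0000
k=7 load: inc=7.406328, refl=7.406328·-0.904762=-6.7010; V=2.593672+7.406328+-6.700963=3.2990
k=8 src: inc=-6.700963, refl=-6.700963·-1.000000=6.7010; V=10.000000+-6.700963+6.700963=10.0000
k=9 load: inc=6.700963, refl=6.700963·-0.904762=-6.0628; V=3.299037+6.700963+-6.062776=3.9372
k=10 src: inc=-6.062776, refl=-6.062776·-1.000000=6.0628; V=10.000000+-6.062776+6.062776=10.0000

0 0 source 10.0000
1 5 load 0.9524
2 10 source 10.0000
3 15 load 1.8141
4 20 source 10.0000
5 25 load 2.5937
6 30 source 10.0000
7 35 load 3.2990
8 40 source 10.0000
9 45 load 3.9372
10 50 source 10.0000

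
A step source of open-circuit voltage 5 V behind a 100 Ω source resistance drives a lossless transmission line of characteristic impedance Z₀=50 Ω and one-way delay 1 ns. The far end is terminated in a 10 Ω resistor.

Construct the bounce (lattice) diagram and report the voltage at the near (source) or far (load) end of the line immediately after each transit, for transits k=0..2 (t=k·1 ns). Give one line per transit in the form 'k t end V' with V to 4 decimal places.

Γ_L=-0.666667, Γ_S=0.333333; launch V₁=5·50/150=1.666667
k=0 src: V=1.6667
k=1 load: inc=1.666667, refl=1.666667·-0.666667=-1.1111; V=0.000000+1.666667+-1.111111=0.5556
k=2 src: inc=-1.111111, refl=-1.111111·0.333333=-0.3704; V=1.666667+-1.111111+-0.370370=0.1852

0 0 source 1.6667
1 1 load 0.5556
2 2 source 0.1852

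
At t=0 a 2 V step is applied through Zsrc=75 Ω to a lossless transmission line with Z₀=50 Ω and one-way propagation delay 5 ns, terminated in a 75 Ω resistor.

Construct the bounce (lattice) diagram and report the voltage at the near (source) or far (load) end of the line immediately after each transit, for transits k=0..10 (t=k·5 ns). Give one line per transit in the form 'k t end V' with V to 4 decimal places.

Γ_L=0.200000, Γ_S=0.200000; launch V₁=2·50/125=0.800000
k=0 src: V=0.8000
k=1 load: inc=0.800000, refl=0.800000·0.200000=0.1600; V=0.000000+0.800000+0.160000=0.9600
k=2 src: inc=0.160000, refl=0.160000·0.200000=0.0320; V=0.800000+0.160000+0.032000=0.9920
k=3 load: inc=0.032000, refl=0.032000·0.200000=0.0064; V=0.960000+0.032000+0.006400=0.9984
k=4 src: inc=0.006400, refl=0.006400·0.200000=0.0013; V=0.992000+0.006400+0.001280=0.9997
k=5 load: inc=0.001280, refl=0.001280·0.200000=0.0003; V=0.998400+0.001280+0.000256=0.9999
k=6 src: inc=0.000256, refl=0.000256·0.200000=0.0001; V=0.999680+0.000256+0.000051=1.0000
k=7 load: inc=0.000051, refl=0.000051·0.200000=0.0000; V=0.999936+0.000051+0.000010=1.0000
k=8 src: inc=0.000010, refl=0.000010·0.200000=0.0000; V=0.999987+0.000010+0.000002=1.0000
k=9 load: inc=0.000002, refl=0.000002·0.200000=0.0000; V=0.999997+0.000002+0.000000=1.0000
k=10 src: inc=0.000000, refl=0.000000·0.200000=0.0000; V=0.999999+0.000000+0.000000=1.0000

0 0 source 0.8000
1 5 load 0.9600
2 10 source 0.9920
3 15 load 0.9984
4 20 source 0.9997
5 25 load 0.9999
6 30 source 1.0000
7 35 load 1.0000
8 40 source 1.0000
9 45 load 1.0000
10 50 source 1.0000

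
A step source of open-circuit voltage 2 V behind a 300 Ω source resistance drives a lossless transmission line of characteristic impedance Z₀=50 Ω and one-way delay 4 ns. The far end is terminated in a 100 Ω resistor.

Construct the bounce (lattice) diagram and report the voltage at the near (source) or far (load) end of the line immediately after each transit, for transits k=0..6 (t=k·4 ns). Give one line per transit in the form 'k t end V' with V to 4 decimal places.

0 0 source 0.2857
1 4 load 0.3810
2 8 source 0.4490
3 12 load 0.4717
4 16 source 0.4879
5 20 load 0.4933
6 24 source 0.4971

Γ_L=0.333333, Γ_S=0.714286; launch V₁=2·50/350=0.285714
k=0 src: V=0.2857
k=1 load: inc=0.285714, refl=0.285714·0.333333=0.0952; V=0.000000+0.285714+0.095238=0.3810
k=2 src: inc=0.095238, refl=0.095238·0.714286=0.0680; V=0.285714+0.095238+0.068027=0.4490
k=3 load: inc=0.068027, refl=0.068027·0.333333=0.0227; V=0.380952+0.068027+0.022676=0.4717
k=4 src: inc=0.022676, refl=0.022676·0.714286=0.0162; V=0.448980+0.022676+0.016197=0.4879
k=5 load: inc=0.016197, refl=0.016197·0.333333=0.0054; V=0.471655+0.016197+0.005399=0.4933
k=6 src: inc=0.005399, refl=0.005399·0.714286=0.0039; V=0.487852+0.005399+0.003856=0.4971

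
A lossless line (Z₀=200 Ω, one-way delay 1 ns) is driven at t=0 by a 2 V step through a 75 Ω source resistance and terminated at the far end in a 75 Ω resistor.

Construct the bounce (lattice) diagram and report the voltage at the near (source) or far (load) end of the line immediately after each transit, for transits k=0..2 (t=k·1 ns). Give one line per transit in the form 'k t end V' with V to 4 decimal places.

Γ_L=-0.454545, Γ_S=-0.454545; launch V₁=2·200/275=1.454545
k=0 src: V=1.4545
k=1 load: inc=1.454545, refl=1.454545·-0.454545=-0.6612; V=0.000000+1.454545+-0.661157=0.7934
k=2 src: inc=-0.661157, refl=-0.661157·-0.454545=0.3005; V=1.454545+-0.661157+0.300526=1.0939

0 0 source 1.4545
1 1 load 0.7934
2 2 source 1.0939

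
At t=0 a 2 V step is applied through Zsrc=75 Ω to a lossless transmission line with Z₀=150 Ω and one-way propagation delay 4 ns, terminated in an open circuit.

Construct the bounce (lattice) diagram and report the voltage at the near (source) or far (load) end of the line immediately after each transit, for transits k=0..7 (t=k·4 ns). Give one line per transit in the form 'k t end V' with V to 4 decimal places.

0 0 source 1.3333
1 4 load 2.6667
2 8 source 2.2222
3 12 load 1.7778
4 16 source 1.9259
5 20 load 2.0741
6 24 source 2.0247
7 28 load 1.9753

Γ_L=1.000000, Γ_S=-0.333333; launch V₁=2·150/225=1.333333
k=0 src: V=1.3333
k=1 load: inc=1.333333, refl=1.333333·1.000000=1.3333; V=0.000000+1.333333+1.333333=2.6667
k=2 src: inc=1.333333, refl=1.333333·-0.333333=-0.4444; V=1.333333+1.333333+-0.444444=2.2222
k=3 load: inc=-0.444444, refl=-0.444444·1.000000=-0.4444; V=2.666667+-0.444444+-0.444444=1.7778
k=4 src: inc=-0.444444, refl=-0.444444·-0.333333=0.1481; V=2.222222+-0.444444+0.148148=1.9259
k=5 load: inc=0.148148, refl=0.148148·1.000000=0.1481; V=1.777778+0.148148+0.148148=2.0741
k=6 src: inc=0.148148, refl=0.148148·-0.333333=-0.0494; V=1.925926+0.148148+-0.049383=2.0247
k=7 load: inc=-0.049383, refl=-0.049383·1.000000=-0.0494; V=2.074074+-0.049383+-0.049383=1.9753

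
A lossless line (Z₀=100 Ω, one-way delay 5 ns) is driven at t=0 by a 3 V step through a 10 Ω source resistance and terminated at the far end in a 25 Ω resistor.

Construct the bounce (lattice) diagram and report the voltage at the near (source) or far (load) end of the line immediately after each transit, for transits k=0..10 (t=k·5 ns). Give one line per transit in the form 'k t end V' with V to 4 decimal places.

0 0 source 2.7273
1 5 load 1.0909
2 10 source 2.4298
3 15 load 1.6264
4 20 source 2.2837
5 25 load 1.8893
6 30 source 2.2120
7 35 load 2.0184
8 40 source 2.1768
9 45 load 2.0818
10 50 source 2.1595

Γ_L=-0.600000, Γ_S=-0.818182; launch V₁=3·100/110=2.727273
k=0 src: V=2.7273
k=1 load: inc=2.727273, refl=2.727273·-0.600000=-1.6364; V=0.000000+2.727273+-1.636364=1.0909
k=2 src: inc=-1.636364, refl=-1.636364·-0.818182=1.3388; V=2.727273+-1.636364+1.338843=2.4298
k=3 load: inc=1.338843, refl=1.338843·-0.600000=-0.8033; V=1.090909+1.338843+-0.803306=1.6264
k=4 src: inc=-0.803306, refl=-0.803306·-0.818182=0.6573; V=2.429752+-0.803306+0.657250=2.2837
k=5 load: inc=0.657250, refl=0.657250·-0.600000=-0.3944; V=1.626446+0.657250+-0.394350=1.8893
k=6 src: inc=-0.394350, refl=-0.394350·-0.818182=0.3227; V=2.283696+-0.394350+0.322650=2.2120
k=7 load: inc=0.322650, refl=0.322650·-0.600000=-0.1936; V=1.889346+0.322650+-0.193590=2.0184
k=8 src: inc=-0.193590, refl=-0.193590·-0.818182=0.1584; V=2.211996+-0.193590+0.158392=2.1768
k=9 load: inc=0.158392, refl=0.158392·-0.600000=-0.0950; V=2.018406+0.158392+-0.095035=2.0818
k=10 src: inc=-0.095035, refl=-0.095035·-0.818182=0.0778; V=2.176798+-0.095035+0.077756=2.1595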